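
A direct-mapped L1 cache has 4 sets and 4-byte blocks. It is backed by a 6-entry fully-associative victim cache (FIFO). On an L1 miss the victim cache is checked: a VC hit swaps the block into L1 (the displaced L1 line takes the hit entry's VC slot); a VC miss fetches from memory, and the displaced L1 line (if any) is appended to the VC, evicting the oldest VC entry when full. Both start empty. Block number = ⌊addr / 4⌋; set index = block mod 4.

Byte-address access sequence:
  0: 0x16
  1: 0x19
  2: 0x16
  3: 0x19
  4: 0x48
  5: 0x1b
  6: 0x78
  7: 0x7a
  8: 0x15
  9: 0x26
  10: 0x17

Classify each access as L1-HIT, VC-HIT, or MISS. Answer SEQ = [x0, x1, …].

SEQ = [MISS, MISS, L1-HIT, L1-HIT, MISS, VC-HIT, MISS, L1-HIT, L1-HIT, MISS, VC-HIT]

0: 0x16 (blk 5, set 1) → MISS  vc=[]
1: 0x19 (blk 6, set 2) → MISS  vc=[]
2: 0x16 (blk 5, set 1) → L1-HIT  vc=[]
3: 0x19 (blk 6, set 2) → L1-HIT  vc=[]
4: 0x48 (blk 18, set 2) → MISS  vc=[6]
5: 0x1b (blk 6, set 2) → VC-HIT  vc=[18]
6: 0x78 (blk 30, set 2) → MISS  vc=[18, 6]
7: 0x7a (blk 30, set 2) → L1-HIT  vc=[18, 6]
8: 0x15 (blk 5, set 1) → L1-HIT  vc=[18, 6]
9: 0x26 (blk 9, set 1) → MISS  vc=[18, 6, 5]
10: 0x17 (blk 5, set 1) → VC-HIT  vc=[18, 6, 9]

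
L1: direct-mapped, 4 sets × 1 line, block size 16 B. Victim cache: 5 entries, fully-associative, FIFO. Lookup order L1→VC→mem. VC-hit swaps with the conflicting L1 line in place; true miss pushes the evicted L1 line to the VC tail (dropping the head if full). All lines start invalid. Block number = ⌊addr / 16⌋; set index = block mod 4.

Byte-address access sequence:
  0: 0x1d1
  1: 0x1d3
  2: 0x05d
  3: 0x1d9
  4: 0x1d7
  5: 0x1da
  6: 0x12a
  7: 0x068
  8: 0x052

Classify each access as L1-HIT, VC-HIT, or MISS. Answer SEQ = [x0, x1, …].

0: 0x1d1 (blk 29, set 1) → MISS  vc=[]
1: 0x1d3 (blk 29, set 1) → L1-HIT  vc=[]
2: 0x5d (blk 5, set 1) → MISS  vc=[29]
3: 0x1d9 (blk 29, set 1) → VC-HIT  vc=[5]
4: 0x1d7 (blk 29, set 1) → L1-HIT  vc=[5]
5: 0x1da (blk 29, set 1) → L1-HIT  vc=[5]
6: 0x12a (blk 18, set 2) → MISS  vc=[5]
7: 0x68 (blk 6, set 2) → MISS  vc=[5, 18]
8: 0x52 (blk 5, set 1) → VC-HIT  vc=[29, 18]

SEQ = [MISS, L1-HIT, MISS, VC-HIT, L1-HIT, L1-HIT, MISS, MISS, VC-HIT]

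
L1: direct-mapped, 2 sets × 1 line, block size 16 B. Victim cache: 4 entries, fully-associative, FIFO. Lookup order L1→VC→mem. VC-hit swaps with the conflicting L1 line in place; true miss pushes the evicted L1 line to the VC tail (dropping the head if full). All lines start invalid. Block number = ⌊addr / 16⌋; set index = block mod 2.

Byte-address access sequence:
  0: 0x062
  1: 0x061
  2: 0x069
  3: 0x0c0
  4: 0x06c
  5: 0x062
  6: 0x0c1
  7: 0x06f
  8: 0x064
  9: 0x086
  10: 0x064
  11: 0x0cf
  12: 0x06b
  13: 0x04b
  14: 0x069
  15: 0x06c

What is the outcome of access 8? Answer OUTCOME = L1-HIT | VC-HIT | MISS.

OUTCOME = L1-HIT

  [0] addr=0x62 blk=6 s=0: MISS | VC []
  [1] addr=0x61 blk=6 s=0: L1-HIT | VC []
  [2] addr=0x69 blk=6 s=0: L1-HIT | VC []
  [3] addr=0xc0 blk=12 s=0: MISS | VC [6]
  [4] addr=0x6c blk=6 s=0: VC-HIT | VC [12]
  [5] addr=0x62 blk=6 s=0: L1-HIT | VC [12]
  [6] addr=0xc1 blk=12 s=0: VC-HIT | VC [6]
  [7] addr=0x6f blk=6 s=0: VC-HIT | VC [12]
  [8] addr=0x64 blk=6 s=0: L1-HIT | VC [12]
  [9] addr=0x86 blk=8 s=0: MISS | VC [12, 6]
  [10] addr=0x64 blk=6 s=0: VC-HIT | VC [12, 8]
  [11] addr=0xcf blk=12 s=0: VC-HIT | VC [6, 8]
  [12] addr=0x6b blk=6 s=0: VC-HIT | VC [12, 8]
  [13] addr=0x4b blk=4 s=0: MISS | VC [12, 8, 6]
  [14] addr=0x69 blk=6 s=0: VC-HIT | VC [12, 8, 4]
  [15] addr=0x6c blk=6 s=0: L1-HIT | VC [12, 8, 4]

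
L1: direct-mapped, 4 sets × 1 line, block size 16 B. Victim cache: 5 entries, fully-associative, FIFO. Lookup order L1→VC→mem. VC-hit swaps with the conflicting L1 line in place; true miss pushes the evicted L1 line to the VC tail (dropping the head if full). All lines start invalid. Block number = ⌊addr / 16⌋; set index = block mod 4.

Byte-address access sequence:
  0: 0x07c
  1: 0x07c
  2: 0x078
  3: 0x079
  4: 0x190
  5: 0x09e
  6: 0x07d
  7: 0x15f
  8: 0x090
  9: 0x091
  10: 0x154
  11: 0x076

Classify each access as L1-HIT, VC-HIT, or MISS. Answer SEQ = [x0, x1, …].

0: 0x7c (blk 7, set 3) → MISS  vc=[]
1: 0x7c (blk 7, set 3) → L1-HIT  vc=[]
2: 0x78 (blk 7, set 3) → L1-HIT  vc=[]
3: 0x79 (blk 7, set 3) → L1-HIT  vc=[]
4: 0x190 (blk 25, set 1) → MISS  vc=[]
5: 0x9e (blk 9, set 1) → MISS  vc=[25]
6: 0x7d (blk 7, set 3) → L1-HIT  vc=[25]
7: 0x15f (blk 21, set 1) → MISS  vc=[25, 9]
8: 0x90 (blk 9, set 1) → VC-HIT  vc=[25, 21]
9: 0x91 (blk 9, set 1) → L1-HIT  vc=[25, 21]
10: 0x154 (blk 21, set 1) → VC-HIT  vc=[25, 9]
11: 0x76 (blk 7, set 3) → L1-HIT  vc=[25, 9]

SEQ = [MISS, L1-HIT, L1-HIT, L1-HIT, MISS, MISS, L1-HIT, MISS, VC-HIT, L1-HIT, VC-HIT, L1-HIT]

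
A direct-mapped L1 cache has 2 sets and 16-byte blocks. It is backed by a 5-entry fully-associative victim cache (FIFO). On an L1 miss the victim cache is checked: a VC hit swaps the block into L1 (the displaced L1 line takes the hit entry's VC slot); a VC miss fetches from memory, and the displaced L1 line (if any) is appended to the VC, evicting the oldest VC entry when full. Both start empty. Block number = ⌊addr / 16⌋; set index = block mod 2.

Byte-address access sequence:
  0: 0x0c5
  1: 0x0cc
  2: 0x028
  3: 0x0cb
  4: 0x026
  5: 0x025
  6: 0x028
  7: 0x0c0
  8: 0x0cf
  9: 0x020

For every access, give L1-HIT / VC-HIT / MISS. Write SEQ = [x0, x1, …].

  [0] addr=0xc5 blk=12 s=0: MISS | VC []
  [1] addr=0xcc blk=12 s=0: L1-HIT | VC []
  [2] addr=0x28 blk=2 s=0: MISS | VC [12]
  [3] addr=0xcb blk=12 s=0: VC-HIT | VC [2]
  [4] addr=0x26 blk=2 s=0: VC-HIT | VC [12]
  [5] addr=0x25 blk=2 s=0: L1-HIT | VC [12]
  [6] addr=0x28 blk=2 s=0: L1-HIT | VC [12]
  [7] addr=0xc0 blk=12 s=0: VC-HIT | VC [2]
  [8] addr=0xcf blk=12 s=0: L1-HIT | VC [2]
  [9] addr=0x20 blk=2 s=0: VC-HIT | VC [12]

SEQ = [MISS, L1-HIT, MISS, VC-HIT, VC-HIT, L1-HIT, L1-HIT, VC-HIT, L1-HIT, VC-HIT]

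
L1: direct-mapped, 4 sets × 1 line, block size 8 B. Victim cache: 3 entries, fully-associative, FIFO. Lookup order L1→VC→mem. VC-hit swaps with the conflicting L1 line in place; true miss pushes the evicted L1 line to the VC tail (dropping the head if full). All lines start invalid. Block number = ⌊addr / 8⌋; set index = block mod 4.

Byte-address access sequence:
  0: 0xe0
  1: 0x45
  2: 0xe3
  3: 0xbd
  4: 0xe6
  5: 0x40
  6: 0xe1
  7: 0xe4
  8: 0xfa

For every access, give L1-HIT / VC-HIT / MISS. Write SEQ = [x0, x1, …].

SEQ = [MISS, MISS, VC-HIT, MISS, L1-HIT, VC-HIT, VC-HIT, L1-HIT, MISS]

0: 0xe0 (blk 28, set 0) → MISS  vc=[]
1: 0x45 (blk 8, set 0) → MISS  vc=[28]
2: 0xe3 (blk 28, set 0) → VC-HIT  vc=[8]
3: 0xbd (blk 23, set 3) → MISS  vc=[8]
4: 0xe6 (blk 28, set 0) → L1-HIT  vc=[8]
5: 0x40 (blk 8, set 0) → VC-HIT  vc=[28]
6: 0xe1 (blk 28, set 0) → VC-HIT  vc=[8]
7: 0xe4 (blk 28, set 0) → L1-HIT  vc=[8]
8: 0xfa (blk 31, set 3) → MISS  vc=[8, 23]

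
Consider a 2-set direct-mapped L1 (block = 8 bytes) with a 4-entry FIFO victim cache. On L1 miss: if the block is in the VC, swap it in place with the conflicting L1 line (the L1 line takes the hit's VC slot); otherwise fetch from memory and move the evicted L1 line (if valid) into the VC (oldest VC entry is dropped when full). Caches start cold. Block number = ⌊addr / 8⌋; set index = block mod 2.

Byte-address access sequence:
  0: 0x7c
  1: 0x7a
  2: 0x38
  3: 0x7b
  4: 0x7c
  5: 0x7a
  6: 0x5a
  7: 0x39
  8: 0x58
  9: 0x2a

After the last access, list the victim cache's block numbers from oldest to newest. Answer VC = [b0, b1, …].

#0 0x7c→b15/s1 MISS; vc=[]
#1 0x7a→b15/s1 L1-HIT; vc=[]
#2 0x38→b7/s1 MISS; vc=[15]
#3 0x7b→b15/s1 VC-HIT; vc=[7]
#4 0x7c→b15/s1 L1-HIT; vc=[7]
#5 0x7a→b15/s1 L1-HIT; vc=[7]
#6 0x5a→b11/s1 MISS; vc=[7,15]
#7 0x39→b7/s1 VC-HIT; vc=[11,15]
#8 0x58→b11/s1 VC-HIT; vc=[7,15]
#9 0x2a→b5/s1 MISS; vc=[7,15,11]

VC = [7, 15, 11]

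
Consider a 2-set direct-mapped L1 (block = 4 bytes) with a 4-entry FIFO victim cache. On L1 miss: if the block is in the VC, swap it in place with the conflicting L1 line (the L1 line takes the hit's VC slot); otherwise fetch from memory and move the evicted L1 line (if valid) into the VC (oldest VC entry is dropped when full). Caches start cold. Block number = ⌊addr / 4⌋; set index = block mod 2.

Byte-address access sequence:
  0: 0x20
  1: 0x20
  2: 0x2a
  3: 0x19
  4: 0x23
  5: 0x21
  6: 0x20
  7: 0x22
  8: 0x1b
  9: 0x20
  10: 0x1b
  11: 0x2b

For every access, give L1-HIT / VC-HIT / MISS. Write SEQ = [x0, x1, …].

SEQ = [MISS, L1-HIT, MISS, MISS, VC-HIT, L1-HIT, L1-HIT, L1-HIT, VC-HIT, VC-HIT, VC-HIT, VC-HIT]

#0 0x20→b8/s0 MISS; vc=[]
#1 0x20→b8/s0 L1-HIT; vc=[]
#2 0x2a→b10/s0 MISS; vc=[8]
#3 0x19→b6/s0 MISS; vc=[8,10]
#4 0x23→b8/s0 VC-HIT; vc=[6,10]
#5 0x21→b8/s0 L1-HIT; vc=[6,10]
#6 0x20→b8/s0 L1-HIT; vc=[6,10]
#7 0x22→b8/s0 L1-HIT; vc=[6,10]
#8 0x1b→b6/s0 VC-HIT; vc=[8,10]
#9 0x20→b8/s0 VC-HIT; vc=[6,10]
#10 0x1b→b6/s0 VC-HIT; vc=[8,10]
#11 0x2b→b10/s0 VC-HIT; vc=[8,6]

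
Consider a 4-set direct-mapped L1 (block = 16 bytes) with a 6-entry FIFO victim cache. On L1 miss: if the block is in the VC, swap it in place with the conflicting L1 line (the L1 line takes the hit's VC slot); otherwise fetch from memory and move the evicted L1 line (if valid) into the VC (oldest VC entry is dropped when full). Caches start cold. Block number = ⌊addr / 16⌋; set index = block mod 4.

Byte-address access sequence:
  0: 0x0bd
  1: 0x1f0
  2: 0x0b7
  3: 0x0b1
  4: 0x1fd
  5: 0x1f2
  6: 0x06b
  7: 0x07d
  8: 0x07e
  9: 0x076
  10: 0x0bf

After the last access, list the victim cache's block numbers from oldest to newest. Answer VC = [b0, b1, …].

#0 0xbd→b11/s3 MISS; vc=[]
#1 0x1f0→b31/s3 MISS; vc=[11]
#2 0xb7→b11/s3 VC-HIT; vc=[31]
#3 0xb1→b11/s3 L1-HIT; vc=[31]
#4 0x1fd→b31/s3 VC-HIT; vc=[11]
#5 0x1f2→b31/s3 L1-HIT; vc=[11]
#6 0x6b→b6/s2 MISS; vc=[11]
#7 0x7d→b7/s3 MISS; vc=[11,31]
#8 0x7e→b7/s3 L1-HIT; vc=[11,31]
#9 0x76→b7/s3 L1-HIT; vc=[11,31]
#10 0xbf→b11/s3 VC-HIT; vc=[7,31]

VC = [7, 31]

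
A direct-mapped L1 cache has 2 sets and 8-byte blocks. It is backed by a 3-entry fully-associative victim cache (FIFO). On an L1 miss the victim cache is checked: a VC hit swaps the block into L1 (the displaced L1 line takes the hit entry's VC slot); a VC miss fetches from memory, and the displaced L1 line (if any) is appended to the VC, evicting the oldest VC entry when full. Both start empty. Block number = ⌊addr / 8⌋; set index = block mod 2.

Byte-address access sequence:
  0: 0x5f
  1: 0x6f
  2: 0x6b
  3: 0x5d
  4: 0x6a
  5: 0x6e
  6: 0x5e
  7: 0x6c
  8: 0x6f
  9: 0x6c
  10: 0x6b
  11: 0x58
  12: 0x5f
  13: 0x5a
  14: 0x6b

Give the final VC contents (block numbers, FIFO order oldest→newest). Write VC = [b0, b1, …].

VC = [11]

#0 0x5f→b11/s1 MISS; vc=[]
#1 0x6f→b13/s1 MISS; vc=[11]
#2 0x6b→b13/s1 L1-HIT; vc=[11]
#3 0x5d→b11/s1 VC-HIT; vc=[13]
#4 0x6a→b13/s1 VC-HIT; vc=[11]
#5 0x6e→b13/s1 L1-HIT; vc=[11]
#6 0x5e→b11/s1 VC-HIT; vc=[13]
#7 0x6c→b13/s1 VC-HIT; vc=[11]
#8 0x6f→b13/s1 L1-HIT; vc=[11]
#9 0x6c→b13/s1 L1-HIT; vc=[11]
#10 0x6b→b13/s1 L1-HIT; vc=[11]
#11 0x58→b11/s1 VC-HIT; vc=[13]
#12 0x5f→b11/s1 L1-HIT; vc=[13]
#13 0x5a→b11/s1 L1-HIT; vc=[13]
#14 0x6b→b13/s1 VC-HIT; vc=[11]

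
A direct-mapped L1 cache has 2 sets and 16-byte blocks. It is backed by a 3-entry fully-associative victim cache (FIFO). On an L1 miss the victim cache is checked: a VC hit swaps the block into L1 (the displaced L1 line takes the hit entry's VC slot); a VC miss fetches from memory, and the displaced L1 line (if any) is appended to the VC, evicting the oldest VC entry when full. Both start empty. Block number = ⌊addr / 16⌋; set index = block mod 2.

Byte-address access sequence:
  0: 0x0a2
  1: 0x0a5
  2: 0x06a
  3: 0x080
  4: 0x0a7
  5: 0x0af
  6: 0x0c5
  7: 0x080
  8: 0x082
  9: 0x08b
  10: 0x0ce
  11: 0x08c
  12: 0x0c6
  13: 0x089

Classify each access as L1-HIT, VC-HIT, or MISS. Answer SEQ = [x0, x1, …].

#0 0xa2→b10/s0 MISS; vc=[]
#1 0xa5→b10/s0 L1-HIT; vc=[]
#2 0x6a→b6/s0 MISS; vc=[10]
#3 0x80→b8/s0 MISS; vc=[10,6]
#4 0xa7→b10/s0 VC-HIT; vc=[8,6]
#5 0xaf→b10/s0 L1-HIT; vc=[8,6]
#6 0xc5→b12/s0 MISS; vc=[8,6,10]
#7 0x80→b8/s0 VC-HIT; vc=[12,6,10]
#8 0x82→b8/s0 L1-HIT; vc=[12,6,10]
#9 0x8b→b8/s0 L1-HIT; vc=[12,6,10]
#10 0xce→b12/s0 VC-HIT; vc=[8,6,10]
#11 0x8c→b8/s0 VC-HIT; vc=[12,6,10]
#12 0xc6→b12/s0 VC-HIT; vc=[8,6,10]
#13 0x89→b8/s0 VC-HIT; vc=[12,6,10]

SEQ = [MISS, L1-HIT, MISS, MISS, VC-HIT, L1-HIT, MISS, VC-HIT, L1-HIT, L1-HIT, VC-HIT, VC-HIT, VC-HIT, VC-HIT]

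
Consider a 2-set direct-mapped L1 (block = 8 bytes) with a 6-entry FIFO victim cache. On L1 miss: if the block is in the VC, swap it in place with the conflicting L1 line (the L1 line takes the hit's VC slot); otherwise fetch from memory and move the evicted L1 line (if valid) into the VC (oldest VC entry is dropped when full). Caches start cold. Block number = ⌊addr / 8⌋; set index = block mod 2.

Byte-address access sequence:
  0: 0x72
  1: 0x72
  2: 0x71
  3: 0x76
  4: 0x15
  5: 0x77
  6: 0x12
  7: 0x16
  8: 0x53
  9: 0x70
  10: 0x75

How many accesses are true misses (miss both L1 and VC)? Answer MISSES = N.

MISSES = 3

  [0] addr=0x72 blk=14 s=0: MISS | VC []
  [1] addr=0x72 blk=14 s=0: L1-HIT | VC []
  [2] addr=0x71 blk=14 s=0: L1-HIT | VC []
  [3] addr=0x76 blk=14 s=0: L1-HIT | VC []
  [4] addr=0x15 blk=2 s=0: MISS | VC [14]
  [5] addr=0x77 blk=14 s=0: VC-HIT | VC [2]
  [6] addr=0x12 blk=2 s=0: VC-HIT | VC [14]
  [7] addr=0x16 blk=2 s=0: L1-HIT | VC [14]
  [8] addr=0x53 blk=10 s=0: MISS | VC [14, 2]
  [9] addr=0x70 blk=14 s=0: VC-HIT | VC [10, 2]
  [10] addr=0x75 blk=14 s=0: L1-HIT | VC [10, 2]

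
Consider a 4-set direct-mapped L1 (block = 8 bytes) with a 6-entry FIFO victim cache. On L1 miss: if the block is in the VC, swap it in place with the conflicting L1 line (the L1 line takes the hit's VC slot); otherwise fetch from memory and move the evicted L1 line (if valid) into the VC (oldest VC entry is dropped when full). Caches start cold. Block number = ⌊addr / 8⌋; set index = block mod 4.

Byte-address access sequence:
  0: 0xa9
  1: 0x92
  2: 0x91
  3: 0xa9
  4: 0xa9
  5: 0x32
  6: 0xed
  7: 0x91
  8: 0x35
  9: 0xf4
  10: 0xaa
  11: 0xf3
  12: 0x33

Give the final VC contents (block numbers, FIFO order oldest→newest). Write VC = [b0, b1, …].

  [0] addr=0xa9 blk=21 s=1: MISS | VC []
  [1] addr=0x92 blk=18 s=2: MISS | VC []
  [2] addr=0x91 blk=18 s=2: L1-HIT | VC []
  [3] addr=0xa9 blk=21 s=1: L1-HIT | VC []
  [4] addr=0xa9 blk=21 s=1: L1-HIT | VC []
  [5] addr=0x32 blk=6 s=2: MISS | VC [18]
  [6] addr=0xed blk=29 s=1: MISS | VC [18, 21]
  [7] addr=0x91 blk=18 s=2: VC-HIT | VC [6, 21]
  [8] addr=0x35 blk=6 s=2: VC-HIT | VC [18, 21]
  [9] addr=0xf4 blk=30 s=2: MISS | VC [18, 21, 6]
  [10] addr=0xaa blk=21 s=1: VC-HIT | VC [18, 29, 6]
  [11] addr=0xf3 blk=30 s=2: L1-HIT | VC [18, 29, 6]
  [12] addr=0x33 blk=6 s=2: VC-HIT | VC [18, 29, 30]

VC = [18, 29, 30]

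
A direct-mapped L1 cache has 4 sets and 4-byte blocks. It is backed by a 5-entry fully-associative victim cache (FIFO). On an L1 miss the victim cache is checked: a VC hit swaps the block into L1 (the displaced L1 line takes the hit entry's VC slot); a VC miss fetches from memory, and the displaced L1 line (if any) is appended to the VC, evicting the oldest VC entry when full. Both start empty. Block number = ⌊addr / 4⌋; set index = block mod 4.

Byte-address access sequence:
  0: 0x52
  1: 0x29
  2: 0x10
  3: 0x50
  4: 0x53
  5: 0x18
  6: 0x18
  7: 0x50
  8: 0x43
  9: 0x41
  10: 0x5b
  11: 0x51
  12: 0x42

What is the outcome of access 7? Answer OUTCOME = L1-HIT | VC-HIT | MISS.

  [0] addr=0x52 blk=20 s=0: MISS | VC []
  [1] addr=0x29 blk=10 s=2: MISS | VC []
  [2] addr=0x10 blk=4 s=0: MISS | VC [20]
  [3] addr=0x50 blk=20 s=0: VC-HIT | VC [4]
  [4] addr=0x53 blk=20 s=0: L1-HIT | VC [4]
  [5] addr=0x18 blk=6 s=2: MISS | VC [4, 10]
  [6] addr=0x18 blk=6 s=2: L1-HIT | VC [4, 10]
  [7] addr=0x50 blk=20 s=0: L1-HIT | VC [4, 10]
  [8] addr=0x43 blk=16 s=0: MISS | VC [4, 10, 20]
  [9] addr=0x41 blk=16 s=0: L1-HIT | VC [4, 10, 20]
  [10] addr=0x5b blk=22 s=2: MISS | VC [4, 10, 20, 6]
  [11] addr=0x51 blk=20 s=0: VC-HIT | VC [4, 10, 16, 6]
  [12] addr=0x42 blk=16 s=0: VC-HIT | VC [4, 10, 20, 6]

OUTCOME = L1-HIT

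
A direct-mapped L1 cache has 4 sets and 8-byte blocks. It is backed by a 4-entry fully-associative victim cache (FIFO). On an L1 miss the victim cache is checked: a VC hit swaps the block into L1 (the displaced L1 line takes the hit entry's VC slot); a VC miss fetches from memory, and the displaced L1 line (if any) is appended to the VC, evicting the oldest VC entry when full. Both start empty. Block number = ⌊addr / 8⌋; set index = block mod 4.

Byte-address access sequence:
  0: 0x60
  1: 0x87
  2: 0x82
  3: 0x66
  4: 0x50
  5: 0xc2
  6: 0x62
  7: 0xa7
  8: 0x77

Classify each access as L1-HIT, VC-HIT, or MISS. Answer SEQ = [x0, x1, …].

  [0] addr=0x60 blk=12 s=0: MISS | VC []
  [1] addr=0x87 blk=16 s=0: MISS | VC [12]
  [2] addr=0x82 blk=16 s=0: L1-HIT | VC [12]
  [3] addr=0x66 blk=12 s=0: VC-HIT | VC [16]
  [4] addr=0x50 blk=10 s=2: MISS | VC [16]
  [5] addr=0xc2 blk=24 s=0: MISS | VC [16, 12]
  [6] addr=0x62 blk=12 s=0: VC-HIT | VC [16, 24]
  [7] addr=0xa7 blk=20 s=0: MISS | VC [16, 24, 12]
  [8] addr=0x77 blk=14 s=2: MISS | VC [16, 24, 12, 10]

SEQ = [MISS, MISS, L1-HIT, VC-HIT, MISS, MISS, VC-HIT, MISS, MISS]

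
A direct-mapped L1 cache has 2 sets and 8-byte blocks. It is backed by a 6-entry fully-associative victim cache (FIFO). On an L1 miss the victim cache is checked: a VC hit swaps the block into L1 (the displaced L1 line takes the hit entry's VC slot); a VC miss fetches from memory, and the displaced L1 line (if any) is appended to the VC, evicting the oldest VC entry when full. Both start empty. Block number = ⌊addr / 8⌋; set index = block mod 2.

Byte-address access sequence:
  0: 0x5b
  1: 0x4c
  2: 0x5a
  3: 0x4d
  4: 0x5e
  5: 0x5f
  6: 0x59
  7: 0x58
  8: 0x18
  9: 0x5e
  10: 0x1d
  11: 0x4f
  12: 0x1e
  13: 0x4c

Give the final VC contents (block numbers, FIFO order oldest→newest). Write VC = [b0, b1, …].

VC = [3, 11]

#0 0x5b→b11/s1 MISS; vc=[]
#1 0x4c→b9/s1 MISS; vc=[11]
#2 0x5a→b11/s1 VC-HIT; vc=[9]
#3 0x4d→b9/s1 VC-HIT; vc=[11]
#4 0x5e→b11/s1 VC-HIT; vc=[9]
#5 0x5f→b11/s1 L1-HIT; vc=[9]
#6 0x59→b11/s1 L1-HIT; vc=[9]
#7 0x58→b11/s1 L1-HIT; vc=[9]
#8 0x18→b3/s1 MISS; vc=[9,11]
#9 0x5e→b11/s1 VC-HIT; vc=[9,3]
#10 0x1d→b3/s1 VC-HIT; vc=[9,11]
#11 0x4f→b9/s1 VC-HIT; vc=[3,11]
#12 0x1e→b3/s1 VC-HIT; vc=[9,11]
#13 0x4c→b9/s1 VC-HIT; vc=[3,11]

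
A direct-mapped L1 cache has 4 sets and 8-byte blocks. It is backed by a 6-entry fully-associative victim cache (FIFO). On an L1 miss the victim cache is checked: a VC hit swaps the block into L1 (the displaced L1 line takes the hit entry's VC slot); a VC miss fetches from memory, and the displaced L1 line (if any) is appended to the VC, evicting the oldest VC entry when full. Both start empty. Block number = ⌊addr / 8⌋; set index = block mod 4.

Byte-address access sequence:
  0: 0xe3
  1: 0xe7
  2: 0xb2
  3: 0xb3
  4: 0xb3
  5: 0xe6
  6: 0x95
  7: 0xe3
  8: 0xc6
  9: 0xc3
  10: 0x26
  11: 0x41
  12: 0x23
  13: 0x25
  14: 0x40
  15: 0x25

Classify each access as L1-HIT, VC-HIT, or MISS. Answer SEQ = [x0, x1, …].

0: 0xe3 (blk 28, set 0) → MISS  vc=[]
1: 0xe7 (blk 28, set 0) → L1-HIT  vc=[]
2: 0xb2 (blk 22, set 2) → MISS  vc=[]
3: 0xb3 (blk 22, set 2) → L1-HIT  vc=[]
4: 0xb3 (blk 22, set 2) → L1-HIT  vc=[]
5: 0xe6 (blk 28, set 0) → L1-HIT  vc=[]
6: 0x95 (blk 18, set 2) → MISS  vc=[22]
7: 0xe3 (blk 28, set 0) → L1-HIT  vc=[22]
8: 0xc6 (blk 24, set 0) → MISS  vc=[22, 28]
9: 0xc3 (blk 24, set 0) → L1-HIT  vc=[22, 28]
10: 0x26 (blk 4, set 0) → MISS  vc=[22, 28, 24]
11: 0x41 (blk 8, set 0) → MISS  vc=[22, 28, 24, 4]
12: 0x23 (blk 4, set 0) → VC-HIT  vc=[22, 28, 24, 8]
13: 0x25 (blk 4, set 0) → L1-HIT  vc=[22, 28, 24, 8]
14: 0x40 (blk 8, set 0) → VC-HIT  vc=[22, 28, 24, 4]
15: 0x25 (blk 4, set 0) → VC-HIT  vc=[22, 28, 24, 8]

SEQ = [MISS, L1-HIT, MISS, L1-HIT, L1-HIT, L1-HIT, MISS, L1-HIT, MISS, L1-HIT, MISS, MISS, VC-HIT, L1-HIT, VC-HIT, VC-HIT]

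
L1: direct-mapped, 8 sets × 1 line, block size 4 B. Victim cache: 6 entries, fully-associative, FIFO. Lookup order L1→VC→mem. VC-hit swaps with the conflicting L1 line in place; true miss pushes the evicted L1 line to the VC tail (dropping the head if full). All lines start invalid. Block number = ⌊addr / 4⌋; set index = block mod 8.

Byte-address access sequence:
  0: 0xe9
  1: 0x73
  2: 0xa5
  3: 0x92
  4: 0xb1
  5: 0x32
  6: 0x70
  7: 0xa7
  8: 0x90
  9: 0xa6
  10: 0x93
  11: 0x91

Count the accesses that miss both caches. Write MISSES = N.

MISSES = 6

#0 0xe9→b58/s2 MISS; vc=[]
#1 0x73→b28/s4 MISS; vc=[]
#2 0xa5→b41/s1 MISS; vc=[]
#3 0x92→b36/s4 MISS; vc=[28]
#4 0xb1→b44/s4 MISS; vc=[28,36]
#5 0x32→b12/s4 MISS; vc=[28,36,44]
#6 0x70→b28/s4 VC-HIT; vc=[12,36,44]
#7 0xa7→b41/s1 L1-HIT; vc=[12,36,44]
#8 0x90→b36/s4 VC-HIT; vc=[12,28,44]
#9 0xa6→b41/s1 L1-HIT; vc=[12,28,44]
#10 0x93→b36/s4 L1-HIT; vc=[12,28,44]
#11 0x91→b36/s4 L1-HIT; vc=[12,28,44]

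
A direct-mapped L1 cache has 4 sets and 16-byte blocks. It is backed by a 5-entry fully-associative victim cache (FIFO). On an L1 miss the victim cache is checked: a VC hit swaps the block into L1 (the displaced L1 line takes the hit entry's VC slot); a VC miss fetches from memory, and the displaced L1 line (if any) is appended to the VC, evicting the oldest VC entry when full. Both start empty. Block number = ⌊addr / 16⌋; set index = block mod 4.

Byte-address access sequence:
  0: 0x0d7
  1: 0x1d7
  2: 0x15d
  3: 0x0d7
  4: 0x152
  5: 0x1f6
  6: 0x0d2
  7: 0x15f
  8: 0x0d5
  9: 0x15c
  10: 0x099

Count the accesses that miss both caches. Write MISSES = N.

#0 0xd7→b13/s1 MISS; vc=[]
#1 0x1d7→b29/s1 MISS; vc=[13]
#2 0x15d→b21/s1 MISS; vc=[13,29]
#3 0xd7→b13/s1 VC-HIT; vc=[21,29]
#4 0x152→b21/s1 VC-HIT; vc=[13,29]
#5 0x1f6→b31/s3 MISS; vc=[13,29]
#6 0xd2→b13/s1 VC-HIT; vc=[21,29]
#7 0x15f→b21/s1 VC-HIT; vc=[13,29]
#8 0xd5→b13/s1 VC-HIT; vc=[21,29]
#9 0x15c→b21/s1 VC-HIT; vc=[13,29]
#10 0x99→b9/s1 MISS; vc=[13,29,21]

MISSES = 5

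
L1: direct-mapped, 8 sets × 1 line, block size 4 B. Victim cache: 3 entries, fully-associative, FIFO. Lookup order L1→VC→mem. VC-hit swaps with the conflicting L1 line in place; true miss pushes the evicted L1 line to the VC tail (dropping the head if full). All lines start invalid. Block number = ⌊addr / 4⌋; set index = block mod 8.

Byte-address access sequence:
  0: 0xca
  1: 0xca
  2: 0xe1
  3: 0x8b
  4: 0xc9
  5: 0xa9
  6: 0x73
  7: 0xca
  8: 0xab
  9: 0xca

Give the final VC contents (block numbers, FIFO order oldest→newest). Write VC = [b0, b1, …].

VC = [34, 42]

#0 0xca→b50/s2 MISS; vc=[]
#1 0xca→b50/s2 L1-HIT; vc=[]
#2 0xe1→b56/s0 MISS; vc=[]
#3 0x8b→b34/s2 MISS; vc=[50]
#4 0xc9→b50/s2 VC-HIT; vc=[34]
#5 0xa9→b42/s2 MISS; vc=[34,50]
#6 0x73→b28/s4 MISS; vc=[34,50]
#7 0xca→b50/s2 VC-HIT; vc=[34,42]
#8 0xab→b42/s2 VC-HIT; vc=[34,50]
#9 0xca→b50/s2 VC-HIT; vc=[34,42]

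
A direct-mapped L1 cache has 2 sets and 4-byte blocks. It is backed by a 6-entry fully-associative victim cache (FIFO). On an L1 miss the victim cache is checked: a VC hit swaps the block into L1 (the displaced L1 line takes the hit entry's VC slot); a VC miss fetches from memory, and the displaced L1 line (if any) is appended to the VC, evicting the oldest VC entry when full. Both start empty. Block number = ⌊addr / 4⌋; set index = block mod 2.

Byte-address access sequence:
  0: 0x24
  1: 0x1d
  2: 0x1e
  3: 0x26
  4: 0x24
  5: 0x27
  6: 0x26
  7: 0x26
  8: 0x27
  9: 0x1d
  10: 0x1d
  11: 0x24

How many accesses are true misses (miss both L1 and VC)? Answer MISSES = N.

  [0] addr=0x24 blk=9 s=1: MISS | VC []
  [1] addr=0x1d blk=7 s=1: MISS | VC [9]
  [2] addr=0x1e blk=7 s=1: L1-HIT | VC [9]
  [3] addr=0x26 blk=9 s=1: VC-HIT | VC [7]
  [4] addr=0x24 blk=9 s=1: L1-HIT | VC [7]
  [5] addr=0x27 blk=9 s=1: L1-HIT | VC [7]
  [6] addr=0x26 blk=9 s=1: L1-HIT | VC [7]
  [7] addr=0x26 blk=9 s=1: L1-HIT | VC [7]
  [8] addr=0x27 blk=9 s=1: L1-HIT | VC [7]
  [9] addr=0x1d blk=7 s=1: VC-HIT | VC [9]
  [10] addr=0x1d blk=7 s=1: L1-HIT | VC [9]
  [11] addr=0x24 blk=9 s=1: VC-HIT | VC [7]

MISSES = 2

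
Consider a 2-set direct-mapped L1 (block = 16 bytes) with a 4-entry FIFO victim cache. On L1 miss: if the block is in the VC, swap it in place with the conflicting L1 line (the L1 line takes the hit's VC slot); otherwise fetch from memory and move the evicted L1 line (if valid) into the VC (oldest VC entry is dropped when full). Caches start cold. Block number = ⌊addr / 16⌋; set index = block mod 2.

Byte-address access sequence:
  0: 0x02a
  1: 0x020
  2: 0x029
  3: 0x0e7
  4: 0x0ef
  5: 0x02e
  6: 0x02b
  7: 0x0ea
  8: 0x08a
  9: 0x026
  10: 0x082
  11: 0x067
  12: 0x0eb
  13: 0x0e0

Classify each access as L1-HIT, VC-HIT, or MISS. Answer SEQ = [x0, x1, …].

0: 0x2a (blk 2, set 0) → MISS  vc=[]
1: 0x20 (blk 2, set 0) → L1-HIT  vc=[]
2: 0x29 (blk 2, set 0) → L1-HIT  vc=[]
3: 0xe7 (blk 14, set 0) → MISS  vc=[2]
4: 0xef (blk 14, set 0) → L1-HIT  vc=[2]
5: 0x2e (blk 2, set 0) → VC-HIT  vc=[14]
6: 0x2b (blk 2, set 0) → L1-HIT  vc=[14]
7: 0xea (blk 14, set 0) → VC-HIT  vc=[2]
8: 0x8a (blk 8, set 0) → MISS  vc=[2, 14]
9: 0x26 (blk 2, set 0) → VC-HIT  vc=[8, 14]
10: 0x82 (blk 8, set 0) → VC-HIT  vc=[2, 14]
11: 0x67 (blk 6, set 0) → MISS  vc=[2, 14, 8]
12: 0xeb (blk 14, set 0) → VC-HIT  vc=[2, 6, 8]
13: 0xe0 (blk 14, set 0) → L1-HIT  vc=[2, 6, 8]

SEQ = [MISS, L1-HIT, L1-HIT, MISS, L1-HIT, VC-HIT, L1-HIT, VC-HIT, MISS, VC-HIT, VC-HIT, MISS, VC-HIT, L1-HIT]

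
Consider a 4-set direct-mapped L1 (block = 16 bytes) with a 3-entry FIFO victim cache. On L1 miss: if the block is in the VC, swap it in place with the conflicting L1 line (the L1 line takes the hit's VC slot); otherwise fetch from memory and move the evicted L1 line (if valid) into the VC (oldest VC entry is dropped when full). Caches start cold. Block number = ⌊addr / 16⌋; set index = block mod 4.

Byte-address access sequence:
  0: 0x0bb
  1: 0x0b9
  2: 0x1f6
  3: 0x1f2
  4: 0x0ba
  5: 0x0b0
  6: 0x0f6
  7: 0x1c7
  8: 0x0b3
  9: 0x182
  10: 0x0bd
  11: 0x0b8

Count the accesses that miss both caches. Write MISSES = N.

MISSES = 5

  [0] addr=0xbb blk=11 s=3: MISS | VC []
  [1] addr=0xb9 blk=11 s=3: L1-HIT | VC []
  [2] addr=0x1f6 blk=31 s=3: MISS | VC [11]
  [3] addr=0x1f2 blk=31 s=3: L1-HIT | VC [11]
  [4] addr=0xba blk=11 s=3: VC-HIT | VC [31]
  [5] addr=0xb0 blk=11 s=3: L1-HIT | VC [31]
  [6] addr=0xf6 blk=15 s=3: MISS | VC [31, 11]
  [7] addr=0x1c7 blk=28 s=0: MISS | VC [31, 11]
  [8] addr=0xb3 blk=11 s=3: VC-HIT | VC [31, 15]
  [9] addr=0x182 blk=24 s=0: MISS | VC [31, 15, 28]
  [10] addr=0xbd blk=11 s=3: L1-HIT | VC [31, 15, 28]
  [11] addr=0xb8 blk=11 s=3: L1-HIT | VC [31, 15, 28]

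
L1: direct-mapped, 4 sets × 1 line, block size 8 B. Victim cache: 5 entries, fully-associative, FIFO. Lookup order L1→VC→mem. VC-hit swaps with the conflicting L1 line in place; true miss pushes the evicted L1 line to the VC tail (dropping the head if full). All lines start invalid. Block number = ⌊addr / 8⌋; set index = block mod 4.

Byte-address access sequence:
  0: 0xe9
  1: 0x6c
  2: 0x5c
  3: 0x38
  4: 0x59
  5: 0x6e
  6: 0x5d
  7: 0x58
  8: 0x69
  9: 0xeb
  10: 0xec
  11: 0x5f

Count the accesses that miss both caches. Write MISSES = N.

MISSES = 4

  [0] addr=0xe9 blk=29 s=1: MISS | VC []
  [1] addr=0x6c blk=13 s=1: MISS | VC [29]
  [2] addr=0x5c blk=11 s=3: MISS | VC [29]
  [3] addr=0x38 blk=7 s=3: MISS | VC [29, 11]
  [4] addr=0x59 blk=11 s=3: VC-HIT | VC [29, 7]
  [5] addr=0x6e blk=13 s=1: L1-HIT | VC [29, 7]
  [6] addr=0x5d blk=11 s=3: L1-HIT | VC [29, 7]
  [7] addr=0x58 blk=11 s=3: L1-HIT | VC [29, 7]
  [8] addr=0x69 blk=13 s=1: L1-HIT | VC [29, 7]
  [9] addr=0xeb blk=29 s=1: VC-HIT | VC [13, 7]
  [10] addr=0xec blk=29 s=1: L1-HIT | VC [13, 7]
  [11] addr=0x5f blk=11 s=3: L1-HIT | VC [13, 7]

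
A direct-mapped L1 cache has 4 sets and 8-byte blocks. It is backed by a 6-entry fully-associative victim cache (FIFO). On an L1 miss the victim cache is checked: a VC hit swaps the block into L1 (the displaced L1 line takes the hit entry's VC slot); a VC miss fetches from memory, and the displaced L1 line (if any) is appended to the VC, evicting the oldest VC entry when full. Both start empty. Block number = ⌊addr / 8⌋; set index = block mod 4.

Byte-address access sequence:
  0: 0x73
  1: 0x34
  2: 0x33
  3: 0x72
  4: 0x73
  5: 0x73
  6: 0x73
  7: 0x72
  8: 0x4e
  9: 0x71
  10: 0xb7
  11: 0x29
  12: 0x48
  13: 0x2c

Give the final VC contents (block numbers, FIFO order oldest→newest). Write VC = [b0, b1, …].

VC = [6, 14, 9]

#0 0x73→b14/s2 MISS; vc=[]
#1 0x34→b6/s2 MISS; vc=[14]
#2 0x33→b6/s2 L1-HIT; vc=[14]
#3 0x72→b14/s2 VC-HIT; vc=[6]
#4 0x73→b14/s2 L1-HIT; vc=[6]
#5 0x73→b14/s2 L1-HIT; vc=[6]
#6 0x73→b14/s2 L1-HIT; vc=[6]
#7 0x72→b14/s2 L1-HIT; vc=[6]
#8 0x4e→b9/s1 MISS; vc=[6]
#9 0x71→b14/s2 L1-HIT; vc=[6]
#10 0xb7→b22/s2 MISS; vc=[6,14]
#11 0x29→b5/s1 MISS; vc=[6,14,9]
#12 0x48→b9/s1 VC-HIT; vc=[6,14,5]
#13 0x2c→b5/s1 VC-HIT; vc=[6,14,9]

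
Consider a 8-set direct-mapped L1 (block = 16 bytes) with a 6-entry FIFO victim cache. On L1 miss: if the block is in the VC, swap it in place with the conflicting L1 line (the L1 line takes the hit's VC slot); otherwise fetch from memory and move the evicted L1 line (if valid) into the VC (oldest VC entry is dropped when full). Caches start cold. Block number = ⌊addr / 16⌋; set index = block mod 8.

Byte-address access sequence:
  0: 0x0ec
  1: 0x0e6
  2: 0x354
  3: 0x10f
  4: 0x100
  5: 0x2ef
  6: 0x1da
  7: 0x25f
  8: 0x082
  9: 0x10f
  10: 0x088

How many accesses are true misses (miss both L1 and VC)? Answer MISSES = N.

MISSES = 7

  [0] addr=0xec blk=14 s=6: MISS | VC []
  [1] addr=0xe6 blk=14 s=6: L1-HIT | VC []
  [2] addr=0x354 blk=53 s=5: MISS | VC []
  [3] addr=0x10f blk=16 s=0: MISS | VC []
  [4] addr=0x100 blk=16 s=0: L1-HIT | VC []
  [5] addr=0x2ef blk=46 s=6: MISS | VC [14]
  [6] addr=0x1da blk=29 s=5: MISS | VC [14, 53]
  [7] addr=0x25f blk=37 s=5: MISS | VC [14, 53, 29]
  [8] addr=0x82 blk=8 s=0: MISS | VC [14, 53, 29, 16]
  [9] addr=0x10f blk=16 s=0: VC-HIT | VC [14, 53, 29, 8]
  [10] addr=0x88 blk=8 s=0: VC-HIT | VC [14, 53, 29, 16]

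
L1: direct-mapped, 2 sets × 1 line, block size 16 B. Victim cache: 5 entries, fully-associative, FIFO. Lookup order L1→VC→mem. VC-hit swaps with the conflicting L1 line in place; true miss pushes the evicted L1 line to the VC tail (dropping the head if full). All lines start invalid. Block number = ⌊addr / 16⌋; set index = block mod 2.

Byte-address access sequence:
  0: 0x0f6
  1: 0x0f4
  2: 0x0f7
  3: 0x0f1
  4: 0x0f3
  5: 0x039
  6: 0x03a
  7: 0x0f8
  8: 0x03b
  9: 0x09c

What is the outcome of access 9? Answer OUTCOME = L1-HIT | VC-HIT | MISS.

OUTCOME = MISS

#0 0xf6→b15/s1 MISS; vc=[]
#1 0xf4→b15/s1 L1-HIT; vc=[]
#2 0xf7→b15/s1 L1-HIT; vc=[]
#3 0xf1→b15/s1 L1-HIT; vc=[]
#4 0xf3→b15/s1 L1-HIT; vc=[]
#5 0x39→b3/s1 MISS; vc=[15]
#6 0x3a→b3/s1 L1-HIT; vc=[15]
#7 0xf8→b15/s1 VC-HIT; vc=[3]
#8 0x3b→b3/s1 VC-HIT; vc=[15]
#9 0x9c→b9/s1 MISS; vc=[15,3]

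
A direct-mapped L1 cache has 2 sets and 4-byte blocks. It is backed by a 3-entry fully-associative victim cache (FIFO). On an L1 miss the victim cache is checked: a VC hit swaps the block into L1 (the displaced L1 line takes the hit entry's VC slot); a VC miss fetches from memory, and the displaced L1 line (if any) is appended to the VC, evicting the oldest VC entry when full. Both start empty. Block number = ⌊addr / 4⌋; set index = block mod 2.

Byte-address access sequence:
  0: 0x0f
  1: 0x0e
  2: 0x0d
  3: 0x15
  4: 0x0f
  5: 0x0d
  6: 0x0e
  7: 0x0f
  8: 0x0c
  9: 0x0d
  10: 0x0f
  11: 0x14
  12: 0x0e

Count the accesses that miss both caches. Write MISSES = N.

  [0] addr=0xf blk=3 s=1: MISS | VC []
  [1] addr=0xe blk=3 s=1: L1-HIT | VC []
  [2] addr=0xd blk=3 s=1: L1-HIT | VC []
  [3] addr=0x15 blk=5 s=1: MISS | VC [3]
  [4] addr=0xf blk=3 s=1: VC-HIT | VC [5]
  [5] addr=0xd blk=3 s=1: L1-HIT | VC [5]
  [6] addr=0xe blk=3 s=1: L1-HIT | VC [5]
  [7] addr=0xf blk=3 s=1: L1-HIT | VC [5]
  [8] addr=0xc blk=3 s=1: L1-HIT | VC [5]
  [9] addr=0xd blk=3 s=1: L1-HIT | VC [5]
  [10] addr=0xf blk=3 s=1: L1-HIT | VC [5]
  [11] addr=0x14 blk=5 s=1: VC-HIT | VC [3]
  [12] addr=0xe blk=3 s=1: VC-HIT | VC [5]

MISSES = 2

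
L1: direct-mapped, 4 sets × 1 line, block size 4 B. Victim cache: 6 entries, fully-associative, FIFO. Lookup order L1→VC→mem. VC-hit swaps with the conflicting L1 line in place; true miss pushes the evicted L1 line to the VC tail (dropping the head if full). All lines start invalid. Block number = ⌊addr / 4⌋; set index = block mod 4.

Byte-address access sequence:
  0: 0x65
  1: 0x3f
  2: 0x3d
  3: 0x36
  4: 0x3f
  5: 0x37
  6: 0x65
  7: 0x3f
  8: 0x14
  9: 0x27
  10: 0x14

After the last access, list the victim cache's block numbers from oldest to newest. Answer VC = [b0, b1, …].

VC = [13, 25, 9]

0: 0x65 (blk 25, set 1) → MISS  vc=[]
1: 0x3f (blk 15, set 3) → MISS  vc=[]
2: 0x3d (blk 15, set 3) → L1-HIT  vc=[]
3: 0x36 (blk 13, set 1) → MISS  vc=[25]
4: 0x3f (blk 15, set 3) → L1-HIT  vc=[25]
5: 0x37 (blk 13, set 1) → L1-HIT  vc=[25]
6: 0x65 (blk 25, set 1) → VC-HIT  vc=[13]
7: 0x3f (blk 15, set 3) → L1-HIT  vc=[13]
8: 0x14 (blk 5, set 1) → MISS  vc=[13, 25]
9: 0x27 (blk 9, set 1) → MISS  vc=[13, 25, 5]
10: 0x14 (blk 5, set 1) → VC-HIT  vc=[13, 25, 9]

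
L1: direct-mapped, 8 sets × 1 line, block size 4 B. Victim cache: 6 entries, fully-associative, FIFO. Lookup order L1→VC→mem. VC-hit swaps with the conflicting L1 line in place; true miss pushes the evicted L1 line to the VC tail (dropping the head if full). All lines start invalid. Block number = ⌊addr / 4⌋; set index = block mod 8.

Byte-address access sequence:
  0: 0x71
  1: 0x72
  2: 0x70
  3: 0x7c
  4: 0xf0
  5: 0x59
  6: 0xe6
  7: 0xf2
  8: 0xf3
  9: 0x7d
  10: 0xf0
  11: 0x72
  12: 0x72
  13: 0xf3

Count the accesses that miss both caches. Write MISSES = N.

MISSES = 5

#0 0x71→b28/s4 MISS; vc=[]
#1 0x72→b28/s4 L1-HIT; vc=[]
#2 0x70→b28/s4 L1-HIT; vc=[]
#3 0x7c→b31/s7 MISS; vc=[]
#4 0xf0→b60/s4 MISS; vc=[28]
#5 0x59→b22/s6 MISS; vc=[28]
#6 0xe6→b57/s1 MISS; vc=[28]
#7 0xf2→b60/s4 L1-HIT; vc=[28]
#8 0xf3→b60/s4 L1-HIT; vc=[28]
#9 0x7d→b31/s7 L1-HIT; vc=[28]
#10 0xf0→b60/s4 L1-HIT; vc=[28]
#11 0x72→b28/s4 VC-HIT; vc=[60]
#12 0x72→b28/s4 L1-HIT; vc=[60]
#13 0xf3→b60/s4 VC-HIT; vc=[28]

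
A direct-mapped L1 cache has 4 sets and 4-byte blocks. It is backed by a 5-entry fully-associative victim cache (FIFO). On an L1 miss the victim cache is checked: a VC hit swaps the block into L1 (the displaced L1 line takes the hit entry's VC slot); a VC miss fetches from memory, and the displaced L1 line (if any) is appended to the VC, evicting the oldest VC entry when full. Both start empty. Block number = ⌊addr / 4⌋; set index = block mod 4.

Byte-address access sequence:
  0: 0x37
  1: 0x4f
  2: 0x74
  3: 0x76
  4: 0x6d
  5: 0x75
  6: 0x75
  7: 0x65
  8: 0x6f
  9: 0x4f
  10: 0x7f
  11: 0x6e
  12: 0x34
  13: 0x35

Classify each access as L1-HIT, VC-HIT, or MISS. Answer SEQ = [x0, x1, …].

  [0] addr=0x37 blk=13 s=1: MISS | VC []
  [1] addr=0x4f blk=19 s=3: MISS | VC []
  [2] addr=0x74 blk=29 s=1: MISS | VC [13]
  [3] addr=0x76 blk=29 s=1: L1-HIT | VC [13]
  [4] addr=0x6d blk=27 s=3: MISS | VC [13, 19]
  [5] addr=0x75 blk=29 s=1: L1-HIT | VC [13, 19]
  [6] addr=0x75 blk=29 s=1: L1-HIT | VC [13, 19]
  [7] addr=0x65 blk=25 s=1: MISS | VC [13, 19, 29]
  [8] addr=0x6f blk=27 s=3: L1-HIT | VC [13, 19, 29]
  [9] addr=0x4f blk=19 s=3: VC-HIT | VC [13, 27, 29]
  [10] addr=0x7f blk=31 s=3: MISS | VC [13, 27, 29, 19]
  [11] addr=0x6e blk=27 s=3: VC-HIT | VC [13, 31, 29, 19]
  [12] addr=0x34 blk=13 s=1: VC-HIT | VC [25, 31, 29, 19]
  [13] addr=0x35 blk=13 s=1: L1-HIT | VC [25, 31, 29, 19]

SEQ = [MISS, MISS, MISS, L1-HIT, MISS, L1-HIT, L1-HIT, MISS, L1-HIT, VC-HIT, MISS, VC-HIT, VC-HIT, L1-HIT]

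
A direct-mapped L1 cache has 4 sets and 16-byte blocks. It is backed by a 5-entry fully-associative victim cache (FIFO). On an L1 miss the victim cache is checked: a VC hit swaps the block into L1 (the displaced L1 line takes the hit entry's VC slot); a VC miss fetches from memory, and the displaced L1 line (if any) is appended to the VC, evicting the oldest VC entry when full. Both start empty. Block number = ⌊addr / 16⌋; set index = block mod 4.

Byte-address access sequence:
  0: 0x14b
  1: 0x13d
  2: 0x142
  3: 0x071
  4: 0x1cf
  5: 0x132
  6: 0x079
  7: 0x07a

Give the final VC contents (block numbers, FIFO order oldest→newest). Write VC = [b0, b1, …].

VC = [19, 20]

0: 0x14b (blk 20, set 0) → MISS  vc=[]
1: 0x13d (blk 19, set 3) → MISS  vc=[]
2: 0x142 (blk 20, set 0) → L1-HIT  vc=[]
3: 0x71 (blk 7, set 3) → MISS  vc=[19]
4: 0x1cf (blk 28, set 0) → MISS  vc=[19, 20]
5: 0x132 (blk 19, set 3) → VC-HIT  vc=[7, 20]
6: 0x79 (blk 7, set 3) → VC-HIT  vc=[19, 20]
7: 0x7a (blk 7, set 3) → L1-HIT  vc=[19, 20]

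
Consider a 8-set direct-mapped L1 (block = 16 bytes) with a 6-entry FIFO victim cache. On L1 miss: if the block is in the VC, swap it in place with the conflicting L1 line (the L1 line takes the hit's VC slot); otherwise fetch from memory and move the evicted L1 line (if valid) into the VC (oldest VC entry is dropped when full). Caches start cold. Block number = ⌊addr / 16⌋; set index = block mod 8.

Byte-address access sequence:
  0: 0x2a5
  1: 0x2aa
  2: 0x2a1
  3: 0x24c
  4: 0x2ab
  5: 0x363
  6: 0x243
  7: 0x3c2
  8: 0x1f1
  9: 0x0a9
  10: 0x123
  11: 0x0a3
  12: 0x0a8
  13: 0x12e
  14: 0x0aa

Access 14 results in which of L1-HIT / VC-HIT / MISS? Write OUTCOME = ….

0: 0x2a5 (blk 42, set 2) → MISS  vc=[]
1: 0x2aa (blk 42, set 2) → L1-HIT  vc=[]
2: 0x2a1 (blk 42, set 2) → L1-HIT  vc=[]
3: 0x24c (blk 36, set 4) → MISS  vc=[]
4: 0x2ab (blk 42, set 2) → L1-HIT  vc=[]
5: 0x363 (blk 54, set 6) → MISS  vc=[]
6: 0x243 (blk 36, set 4) → L1-HIT  vc=[]
7: 0x3c2 (blk 60, set 4) → MISS  vc=[36]
8: 0x1f1 (blk 31, set 7) → MISS  vc=[36]
9: 0xa9 (blk 10, set 2) → MISS  vc=[36, 42]
10: 0x123 (blk 18, set 2) → MISS  vc=[36, 42, 10]
11: 0xa3 (blk 10, set 2) → VC-HIT  vc=[36, 42, 18]
12: 0xa8 (blk 10, set 2) → L1-HIT  vc=[36, 42, 18]
13: 0x12e (blk 18, set 2) → VC-HIT  vc=[36, 42, 10]
14: 0xaa (blk 10, set 2) → VC-HIT  vc=[36, 42, 18]

OUTCOME = VC-HIT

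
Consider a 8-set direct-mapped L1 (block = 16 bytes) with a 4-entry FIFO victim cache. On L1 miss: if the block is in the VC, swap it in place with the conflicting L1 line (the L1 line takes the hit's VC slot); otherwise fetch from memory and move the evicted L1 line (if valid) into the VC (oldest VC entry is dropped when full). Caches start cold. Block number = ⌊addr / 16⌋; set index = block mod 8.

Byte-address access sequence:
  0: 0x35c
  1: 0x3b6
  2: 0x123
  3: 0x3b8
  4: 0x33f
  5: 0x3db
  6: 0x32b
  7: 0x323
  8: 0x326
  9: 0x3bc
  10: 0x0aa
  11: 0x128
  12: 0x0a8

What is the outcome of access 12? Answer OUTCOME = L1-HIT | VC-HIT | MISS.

OUTCOME = VC-HIT

  [0] addr=0x35c blk=53 s=5: MISS | VC []
  [1] addr=0x3b6 blk=59 s=3: MISS | VC []
  [2] addr=0x123 blk=18 s=2: MISS | VC []
  [3] addr=0x3b8 blk=59 s=3: L1-HIT | VC []
  [4] addr=0x33f blk=51 s=3: MISS | VC [59]
  [5] addr=0x3db blk=61 s=5: MISS | VC [59, 53]
  [6] addr=0x32b blk=50 s=2: MISS | VC [59, 53, 18]
  [7] addr=0x323 blk=50 s=2: L1-HIT | VC [59, 53, 18]
  [8] addr=0x326 blk=50 s=2: L1-HIT | VC [59, 53, 18]
  [9] addr=0x3bc blk=59 s=3: VC-HIT | VC [51, 53, 18]
  [10] addr=0xaa blk=10 s=2: MISS | VC [51, 53, 18, 50]
  [11] addr=0x128 blk=18 s=2: VC-HIT | VC [51, 53, 10, 50]
  [12] addr=0xa8 blk=10 s=2: VC-HIT | VC [51, 53, 18, 50]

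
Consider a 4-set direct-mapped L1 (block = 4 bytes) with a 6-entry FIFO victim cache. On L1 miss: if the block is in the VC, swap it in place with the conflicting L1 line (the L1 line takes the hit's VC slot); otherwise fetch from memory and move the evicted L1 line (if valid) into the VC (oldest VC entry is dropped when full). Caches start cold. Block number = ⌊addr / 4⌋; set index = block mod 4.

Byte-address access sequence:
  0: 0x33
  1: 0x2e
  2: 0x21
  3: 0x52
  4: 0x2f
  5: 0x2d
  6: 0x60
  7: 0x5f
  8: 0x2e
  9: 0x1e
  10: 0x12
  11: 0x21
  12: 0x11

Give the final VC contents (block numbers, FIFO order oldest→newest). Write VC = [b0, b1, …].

0: 0x33 (blk 12, set 0) → MISS  vc=[]
1: 0x2e (blk 11, set 3) → MISS  vc=[]
2: 0x21 (blk 8, set 0) → MISS  vc=[12]
3: 0x52 (blk 20, set 0) → MISS  vc=[12, 8]
4: 0x2f (blk 11, set 3) → L1-HIT  vc=[12, 8]
5: 0x2d (blk 11, set 3) → L1-HIT  vc=[12, 8]
6: 0x60 (blk 24, set 0) → MISS  vc=[12, 8, 20]
7: 0x5f (blk 23, set 3) → MISS  vc=[12, 8, 20, 11]
8: 0x2e (blk 11, set 3) → VC-HIT  vc=[12, 8, 20, 23]
9: 0x1e (blk 7, set 3) → MISS  vc=[12, 8, 20, 23, 11]
10: 0x12 (blk 4, set 0) → MISS  vc=[12, 8, 20, 23, 11, 24]
11: 0x21 (blk 8, set 0) → VC-HIT  vc=[12, 4, 20, 23, 11, 24]
12: 0x11 (blk 4, set 0) → VC-HIT  vc=[12, 8, 20, 23, 11, 24]

VC = [12, 8, 20, 23, 11, 24]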